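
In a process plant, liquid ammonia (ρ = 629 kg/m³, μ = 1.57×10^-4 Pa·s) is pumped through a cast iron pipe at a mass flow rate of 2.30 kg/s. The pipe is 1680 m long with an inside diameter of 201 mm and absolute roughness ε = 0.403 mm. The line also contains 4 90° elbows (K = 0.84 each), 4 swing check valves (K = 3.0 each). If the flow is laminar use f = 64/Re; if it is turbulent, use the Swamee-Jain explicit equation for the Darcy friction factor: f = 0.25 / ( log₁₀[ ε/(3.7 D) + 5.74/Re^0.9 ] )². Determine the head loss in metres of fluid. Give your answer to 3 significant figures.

A = πD²/4 = π(0.201)²/4 = 0.03173 m²; mean velocity V = ṁ/(ρA) = 2.3/(629 · 0.03173) = 0.1152 m/s.
Reynolds number Re = ρVD/μ = 629 · 0.1152 · 0.201 / 0.000157 = 9.28e+04.
Re > 4000 → turbulent. Relative roughness ε/D = 0.000403/0.201 = 0.002. Swamee-Jain: f = 0.25/(log₁₀[0.002/3.7 + 5.74/9.28e+04^0.9])² = 0.25/(log₁₀[0.000542 + 0.000194])² = 0.25/(-3.133)² = 0.02547.
Total minor-loss coefficient ΣK = 4·0.84 + 4·3 = 15.4.
ΔP = [f·L/D + ΣK]·(ρV²/2) = [0.02547·1680/0.201 + 15.4]·(629·0.1152²/2) = [212.9 + 15.4]·4.176 = 953.2 Pa.
Head loss h_f = ΔP/(ρg) = 953.2/(629·9.81) = 0.154 m.

h_f ≈ 0.154 m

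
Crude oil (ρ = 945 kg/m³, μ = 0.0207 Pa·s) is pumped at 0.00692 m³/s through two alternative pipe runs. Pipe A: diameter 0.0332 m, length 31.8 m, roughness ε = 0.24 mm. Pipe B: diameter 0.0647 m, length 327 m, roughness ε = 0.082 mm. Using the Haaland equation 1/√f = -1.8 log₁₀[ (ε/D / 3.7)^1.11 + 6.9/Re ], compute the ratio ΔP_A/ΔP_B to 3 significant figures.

ΔP_A/ΔP_B ≈ 2.92

Pipe A: V = Q/A = 0.00692/0.0008657 = 7.994 m/s; Re = 1.212e+04; ε/D = 0.00723; Haaland → f = 0.03912; ΔP_A = f(L/D)(ρV²/2) = 1.131e+06 Pa.
Pipe B: V = Q/A = 0.00692/0.003288 = 2.105 m/s; Re = 6217; ε/D = 0.00127; Haaland → f = 0.03664; ΔP_B = f(L/D)(ρV²/2) = 3.876e+05 Pa.
ΔP_A/ΔP_B = 1.131e+06/3.876e+05 = 2.92.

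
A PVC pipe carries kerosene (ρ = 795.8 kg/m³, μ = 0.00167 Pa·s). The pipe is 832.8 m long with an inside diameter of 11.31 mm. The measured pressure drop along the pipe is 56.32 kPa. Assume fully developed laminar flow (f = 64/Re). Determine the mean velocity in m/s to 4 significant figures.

V ≈ 0.1619 m/s

For laminar flow, f = 64/Re with Re = ρVD/μ, so Darcy-Weisbach reduces to ΔP = 32μLV/D². Solving for V: V = ΔP·D²/(32μL) = 5.632e+04·(0.01131)²/(32·0.00167·832.8) = 0.1619 m/s.
Check: Re = ρVD/μ = 795.8·0.1619·0.01131/0.00167 = 872.4 < 2300, so the laminar assumption holds.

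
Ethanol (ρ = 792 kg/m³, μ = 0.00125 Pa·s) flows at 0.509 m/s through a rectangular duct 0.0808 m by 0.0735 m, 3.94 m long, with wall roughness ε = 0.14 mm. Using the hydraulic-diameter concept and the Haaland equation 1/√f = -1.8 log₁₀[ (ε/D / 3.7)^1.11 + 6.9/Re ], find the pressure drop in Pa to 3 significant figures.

Hydraulic diameter D_h = 4A/P = 4·(0.0808·0.0735)/(2·(0.0808+0.0735)) = 0.02376/0.3086 = 0.07698 m.
Re = ρVD_h/μ = 792·0.509·0.07698/0.00125 = 2.483e+04.
ε/D_h = 0.00014/0.07698 = 0.00182; Haaland gives 1/√f = -1.8 log₁₀[0.000213+0.000278] = 5.957, so f = 0.02818.
ΔP = f(L/D_h)(ρV²/2) = 0.02818·3.94/0.07698·102.6 = 148 Pa.

ΔP ≈ 148 Pa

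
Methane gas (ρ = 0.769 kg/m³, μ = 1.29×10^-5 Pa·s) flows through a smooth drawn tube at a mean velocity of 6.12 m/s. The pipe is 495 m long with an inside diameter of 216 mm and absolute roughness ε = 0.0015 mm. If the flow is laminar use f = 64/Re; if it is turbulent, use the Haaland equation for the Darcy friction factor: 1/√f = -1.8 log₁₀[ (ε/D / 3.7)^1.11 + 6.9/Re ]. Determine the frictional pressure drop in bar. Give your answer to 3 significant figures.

ΔP ≈ 0.00619 bar

Reynolds number Re = ρVD/μ = 0.769 · 6.12 · 0.216 / 1.29e-05 = 7.88e+04.
Re > 4000 → turbulent. Relative roughness ε/D = 1.5e-06/0.216 = 6.94e-06. Haaland: 1/√f = -1.8 log₁₀[(6.94e-06/3.7)^1.11 + 6.9/7.88e+04] = -1.8 log₁₀[4.4e-07 + 8.76e-05] = 7.3, so f = 0.01877.
Darcy-Weisbach: ΔP = f(L/D)(ρV²/2) = 0.01877·(495/0.216)·(0.769·6.12²/2) = 0.01877·2292·14.4 = 619.3 Pa.
ΔP = 619.3 Pa = 0.00619 bar.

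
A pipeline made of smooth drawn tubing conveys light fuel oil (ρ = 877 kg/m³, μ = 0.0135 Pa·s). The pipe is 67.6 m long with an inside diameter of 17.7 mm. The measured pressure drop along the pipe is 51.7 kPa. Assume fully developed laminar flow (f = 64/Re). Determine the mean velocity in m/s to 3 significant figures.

V ≈ 0.555 m/s

For laminar flow, f = 64/Re with Re = ρVD/μ, so Darcy-Weisbach reduces to ΔP = 32μLV/D². Solving for V: V = ΔP·D²/(32μL) = 5.17e+04·(0.0177)²/(32·0.0135·67.6) = 0.5546 m/s.
Check: Re = ρVD/μ = 877·0.5546·0.0177/0.0135 = 637.7 < 2300, so the laminar assumption holds.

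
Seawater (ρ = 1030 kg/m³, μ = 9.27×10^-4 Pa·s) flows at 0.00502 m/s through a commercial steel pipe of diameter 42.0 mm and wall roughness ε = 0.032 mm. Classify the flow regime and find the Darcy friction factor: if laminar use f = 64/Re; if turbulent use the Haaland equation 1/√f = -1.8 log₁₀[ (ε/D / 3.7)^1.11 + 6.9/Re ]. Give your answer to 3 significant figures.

Re = ρVD/μ = 1030·0.00502·0.042/0.000927 = 234.3.
Re < 2300 → laminar, so f = 64/Re = 0.2732 (roughness is irrelevant in laminar flow).

f ≈ 0.273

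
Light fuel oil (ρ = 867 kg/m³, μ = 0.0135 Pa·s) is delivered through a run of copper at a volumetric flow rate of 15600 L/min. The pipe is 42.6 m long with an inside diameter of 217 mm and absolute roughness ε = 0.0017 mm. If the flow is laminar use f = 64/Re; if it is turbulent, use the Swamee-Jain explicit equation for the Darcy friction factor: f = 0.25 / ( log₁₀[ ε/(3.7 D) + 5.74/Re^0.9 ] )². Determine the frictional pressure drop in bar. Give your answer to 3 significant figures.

Q = 15600 L/min = 15600/60000 = 0.26 m³/s.
Cross-sectional area A = πD²/4 = π(0.217)²/4 = 0.03698 m²; mean velocity V = Q/A = 0.26/0.03698 = 7.03 m/s.
Reynolds number Re = ρVD/μ = 867 · 7.03 · 0.217 / 0.0135 = 9.797e+04.
Re > 4000 → turbulent. Relative roughness ε/D = 1.7e-06/0.217 = 7.83e-06. Swamee-Jain: f = 0.25/(log₁₀[7.83e-06/3.7 + 5.74/9.797e+04^0.9])² = 0.25/(log₁₀[2.12e-06 + 0.000185])² = 0.25/(-3.728)² = 0.01799.
Darcy-Weisbach: ΔP = f(L/D)(ρV²/2) = 0.01799·(42.6/0.217)·(867·7.03²/2) = 0.01799·196.3·2.142e+04 = 7.565e+04 Pa.
ΔP = 7.565e+04 Pa = 0.757 bar.

ΔP ≈ 0.757 bar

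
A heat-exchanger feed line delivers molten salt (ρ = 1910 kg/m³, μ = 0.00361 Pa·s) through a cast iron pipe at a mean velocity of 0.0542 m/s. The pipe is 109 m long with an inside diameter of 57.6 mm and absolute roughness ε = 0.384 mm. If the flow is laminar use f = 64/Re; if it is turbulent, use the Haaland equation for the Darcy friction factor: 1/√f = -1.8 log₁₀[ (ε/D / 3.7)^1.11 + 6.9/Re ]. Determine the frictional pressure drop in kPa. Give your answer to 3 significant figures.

ΔP ≈ 0.206 kPa

Reynolds number Re = ρVD/μ = 1910 · 0.0542 · 0.0576 / 0.00361 = 1652.
Re < 2300 → laminar flow, so f = 64/Re = 64/1652 = 0.03875 (the turbulent correlation is not needed).
Darcy-Weisbach: ΔP = f(L/D)(ρV²/2) = 0.03875·(109/0.0576)·(1910·0.0542²/2) = 0.03875·1892·2.805 = 205.7 Pa.
ΔP = 205.7 Pa = 0.206 kPa.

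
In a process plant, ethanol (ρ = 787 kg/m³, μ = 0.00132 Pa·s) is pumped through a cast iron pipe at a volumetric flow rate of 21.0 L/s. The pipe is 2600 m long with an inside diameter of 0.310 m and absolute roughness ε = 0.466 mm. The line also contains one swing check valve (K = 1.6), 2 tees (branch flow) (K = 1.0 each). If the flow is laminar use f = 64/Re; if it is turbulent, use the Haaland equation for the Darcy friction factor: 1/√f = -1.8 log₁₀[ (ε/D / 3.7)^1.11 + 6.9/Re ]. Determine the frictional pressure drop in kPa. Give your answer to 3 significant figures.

Q = 21.0 L/s = 21.0/1000 = 0.021 m³/s.
Cross-sectional area A = πD²/4 = π(0.31)²/4 = 0.07548 m²; mean velocity V = Q/A = 0.021/0.07548 = 0.2782 m/s.
Reynolds number Re = ρVD/μ = 787 · 0.2782 · 0.31 / 0.00132 = 5.142e+04.
Re > 4000 → turbulent. Relative roughness ε/D = 0.000466/0.31 = 0.0015. Haaland: 1/√f = -1.8 log₁₀[(0.0015/3.7)^1.11 + 6.9/5.142e+04] = -1.8 log₁₀[0.000172 + 0.000134] = 6.325, so f = 0.025.
Total minor-loss coefficient ΣK = 1·1.6 + 2·1 = 3.6.
ΔP = [f·L/D + ΣK]·(ρV²/2) = [0.025·2600/0.31 + 3.6]·(787·0.2782²/2) = [209.6 + 3.6]·30.46 = 6496 Pa.
ΔP = 6496 Pa = 6.50 kPa.

ΔP ≈ 6.50 kPa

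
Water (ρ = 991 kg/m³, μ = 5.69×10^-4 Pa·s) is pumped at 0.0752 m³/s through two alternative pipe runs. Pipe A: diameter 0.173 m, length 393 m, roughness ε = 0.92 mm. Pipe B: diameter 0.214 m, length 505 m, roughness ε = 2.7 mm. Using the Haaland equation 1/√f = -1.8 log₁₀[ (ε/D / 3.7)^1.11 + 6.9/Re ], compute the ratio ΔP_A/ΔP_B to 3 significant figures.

ΔP_A/ΔP_B ≈ 1.70

Pipe A: V = Q/A = 0.0752/0.02351 = 3.199 m/s; Re = 9.639e+05; ε/D = 0.00532; Haaland → f = 0.03109; ΔP_A = f(L/D)(ρV²/2) = 3.582e+05 Pa.
Pipe B: V = Q/A = 0.0752/0.03597 = 2.091 m/s; Re = 7.792e+05; ε/D = 0.0126; Haaland → f = 0.04121; ΔP_B = f(L/D)(ρV²/2) = 2.107e+05 Pa.
ΔP_A/ΔP_B = 3.582e+05/2.107e+05 = 1.70.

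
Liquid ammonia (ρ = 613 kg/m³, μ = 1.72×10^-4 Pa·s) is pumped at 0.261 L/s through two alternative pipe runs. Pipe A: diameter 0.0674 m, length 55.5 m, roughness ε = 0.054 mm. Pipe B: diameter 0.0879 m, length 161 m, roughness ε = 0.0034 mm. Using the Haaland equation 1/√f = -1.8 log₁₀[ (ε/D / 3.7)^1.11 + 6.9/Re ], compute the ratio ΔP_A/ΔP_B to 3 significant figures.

Pipe A: V = Q/A = 0.000261/0.003568 = 0.07315 m/s; Re = 1.757e+04; ε/D = 0.000801; Haaland → f = 0.028; ΔP_A = f(L/D)(ρV²/2) = 37.81 Pa.
Pipe B: V = Q/A = 0.000261/0.006068 = 0.04301 m/s; Re = 1.347e+04; ε/D = 3.87e-05; Haaland → f = 0.02855; ΔP_B = f(L/D)(ρV²/2) = 29.65 Pa.
ΔP_A/ΔP_B = 37.81/29.65 = 1.28.

ΔP_A/ΔP_B ≈ 1.28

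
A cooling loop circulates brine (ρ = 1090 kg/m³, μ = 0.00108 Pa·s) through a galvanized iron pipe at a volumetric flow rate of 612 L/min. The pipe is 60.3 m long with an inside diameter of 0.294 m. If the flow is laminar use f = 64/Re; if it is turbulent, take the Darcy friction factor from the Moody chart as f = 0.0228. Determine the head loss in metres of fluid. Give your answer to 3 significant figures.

h_f ≈ 0.00538 m

Q = 612 L/min = 612/60000 = 0.0102 m³/s.
Cross-sectional area A = πD²/4 = π(0.294)²/4 = 0.06789 m²; mean velocity V = Q/A = 0.0102/0.06789 = 0.1503 m/s.
Reynolds number Re = ρVD/μ = 1090 · 0.1503 · 0.294 / 0.00108 = 4.458e+04.
Re > 4000 → turbulent; use the Moody-chart value f = 0.0228.
Darcy-Weisbach: ΔP = f(L/D)(ρV²/2) = 0.0228·(60.3/0.294)·(1090·0.1503²/2) = 0.0228·205.1·12.3 = 57.54 Pa.
Head loss h_f = ΔP/(ρg) = 57.54/(1090·9.81) = 0.00538 m.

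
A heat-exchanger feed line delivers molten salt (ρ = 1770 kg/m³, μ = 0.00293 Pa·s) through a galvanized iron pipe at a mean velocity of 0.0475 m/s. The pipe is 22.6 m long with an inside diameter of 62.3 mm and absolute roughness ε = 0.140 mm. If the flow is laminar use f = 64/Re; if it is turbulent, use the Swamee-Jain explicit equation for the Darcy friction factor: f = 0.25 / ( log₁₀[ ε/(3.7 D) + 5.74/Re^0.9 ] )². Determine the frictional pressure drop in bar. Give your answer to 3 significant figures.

ΔP ≈ 2.59×10^-4 bar

Reynolds number Re = ρVD/μ = 1770 · 0.0475 · 0.0623 / 0.00293 = 1788.
Re < 2300 → laminar flow, so f = 64/Re = 64/1788 = 0.0358 (the turbulent correlation is not needed).
Darcy-Weisbach: ΔP = f(L/D)(ρV²/2) = 0.0358·(22.6/0.0623)·(1770·0.0475²/2) = 0.0358·362.8·1.997 = 25.93 Pa.
ΔP = 25.93 Pa = 2.59×10^-4 bar.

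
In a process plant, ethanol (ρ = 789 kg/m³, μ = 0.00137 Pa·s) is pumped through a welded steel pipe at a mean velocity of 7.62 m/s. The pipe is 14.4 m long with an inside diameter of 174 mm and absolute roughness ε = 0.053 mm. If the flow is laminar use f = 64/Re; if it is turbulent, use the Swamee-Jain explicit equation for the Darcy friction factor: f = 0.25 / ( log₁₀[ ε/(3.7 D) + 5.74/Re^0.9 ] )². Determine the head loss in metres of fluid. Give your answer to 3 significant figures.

h_f ≈ 3.92 m

Reynolds number Re = ρVD/μ = 789 · 7.62 · 0.174 / 0.00137 = 7.636e+05.
Re > 4000 → turbulent. Relative roughness ε/D = 5.3e-05/0.174 = 0.000305. Swamee-Jain: f = 0.25/(log₁₀[0.000305/3.7 + 5.74/7.636e+05^0.9])² = 0.25/(log₁₀[8.23e-05 + 2.91e-05])² = 0.25/(-3.953)² = 0.016.
Darcy-Weisbach: ΔP = f(L/D)(ρV²/2) = 0.016·(14.4/0.174)·(789·7.62²/2) = 0.016·82.76·2.291e+04 = 3.033e+04 Pa.
Head loss h_f = ΔP/(ρg) = 3.033e+04/(789·9.81) = 3.92 m.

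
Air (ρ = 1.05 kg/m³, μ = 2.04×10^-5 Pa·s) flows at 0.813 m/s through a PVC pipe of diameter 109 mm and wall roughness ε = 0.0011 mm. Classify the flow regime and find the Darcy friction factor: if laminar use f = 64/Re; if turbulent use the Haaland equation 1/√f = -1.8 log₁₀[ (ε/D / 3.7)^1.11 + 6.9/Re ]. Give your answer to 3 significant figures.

Re = ρVD/μ = 1.05·0.813·0.109/2.04e-05 = 4561.
Re > 4000 → turbulent. ε/D = 1.1e-06/0.109 = 1.01e-05; Haaland: 1/√f = -1.8 log₁₀[6.66e-07 + 0.00151] = 5.076, so f = 0.03881.

f ≈ 0.0388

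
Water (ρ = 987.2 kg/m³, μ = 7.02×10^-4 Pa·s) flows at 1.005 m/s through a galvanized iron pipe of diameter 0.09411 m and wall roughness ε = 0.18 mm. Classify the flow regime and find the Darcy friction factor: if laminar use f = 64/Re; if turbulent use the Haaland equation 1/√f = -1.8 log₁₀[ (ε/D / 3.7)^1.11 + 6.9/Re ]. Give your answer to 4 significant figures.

Re = ρVD/μ = 987.2·1.005·0.09411/0.000702 = 1.33e+05.
Re > 4000 → turbulent. ε/D = 0.00018/0.09411 = 0.00191; Haaland: 1/√f = -1.8 log₁₀[0.000225 + 5.19e-05] = 6.404, so f = 0.02438.

f ≈ 0.02438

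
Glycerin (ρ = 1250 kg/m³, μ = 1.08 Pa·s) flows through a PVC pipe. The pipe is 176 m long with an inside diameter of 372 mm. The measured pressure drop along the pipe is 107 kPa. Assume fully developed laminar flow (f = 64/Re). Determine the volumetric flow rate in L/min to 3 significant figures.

For laminar flow, f = 64/Re with Re = ρVD/μ, so Darcy-Weisbach reduces to ΔP = 32μLV/D². Solving for V: V = ΔP·D²/(32μL) = 1.07e+05·(0.372)²/(32·1.08·176) = 2.434 m/s.
Check: Re = ρVD/μ = 1250·2.434·0.372/1.08 = 1048 < 2300, so the laminar assumption holds.
Q = V·A = 2.434·(π/4·0.372²) = 0.2646 m³/s = 15900 L/min.

Q ≈ 15900 L/min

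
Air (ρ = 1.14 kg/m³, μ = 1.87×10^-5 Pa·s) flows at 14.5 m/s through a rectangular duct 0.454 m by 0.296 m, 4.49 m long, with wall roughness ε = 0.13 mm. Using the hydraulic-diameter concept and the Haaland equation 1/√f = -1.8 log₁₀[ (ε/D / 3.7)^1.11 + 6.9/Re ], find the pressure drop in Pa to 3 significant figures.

ΔP ≈ 25.8 Pa

Hydraulic diameter D_h = 4A/P = 4·(0.454·0.296)/(2·(0.454+0.296)) = 0.5375/1.5 = 0.3584 m.
Re = ρVD_h/μ = 1.14·14.5·0.3584/1.87e-05 = 3.168e+05.
ε/D_h = 0.00013/0.3584 = 0.000363; Haaland gives 1/√f = -1.8 log₁₀[3.55e-05+2.18e-05] = 7.635, so f = 0.01715.
ΔP = f(L/D_h)(ρV²/2) = 0.01715·4.49/0.3584·119.8 = 25.76 Pa.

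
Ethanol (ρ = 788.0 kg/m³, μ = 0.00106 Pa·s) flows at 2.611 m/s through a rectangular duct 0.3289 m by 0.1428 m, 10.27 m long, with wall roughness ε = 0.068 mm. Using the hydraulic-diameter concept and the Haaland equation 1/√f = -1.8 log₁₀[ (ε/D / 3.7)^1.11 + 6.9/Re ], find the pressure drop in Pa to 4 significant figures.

ΔP ≈ 2321 Pa

Hydraulic diameter D_h = 4A/P = 4·(0.3289·0.1428)/(2·(0.3289+0.1428)) = 0.1879/0.9434 = 0.1991 m.
Re = ρVD_h/μ = 788·2.611·0.1991/0.00106 = 3.865e+05.
ε/D_h = 6.8e-05/0.1991 = 0.000341; Haaland gives 1/√f = -1.8 log₁₀[3.32e-05+1.79e-05] = 7.725, so f = 0.01676.
ΔP = f(L/D_h)(ρV²/2) = 0.01676·10.27/0.1991·2686 = 2321 Pa.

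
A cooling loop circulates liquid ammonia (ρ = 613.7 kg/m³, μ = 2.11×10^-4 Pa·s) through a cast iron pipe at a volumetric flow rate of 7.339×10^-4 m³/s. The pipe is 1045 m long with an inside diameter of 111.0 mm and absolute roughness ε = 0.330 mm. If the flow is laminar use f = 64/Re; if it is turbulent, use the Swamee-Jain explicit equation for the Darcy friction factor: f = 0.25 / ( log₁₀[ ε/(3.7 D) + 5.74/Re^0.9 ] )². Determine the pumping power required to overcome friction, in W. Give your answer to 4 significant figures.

P ≈ 0.3781 W

Cross-sectional area A = πD²/4 = π(0.111)²/4 = 0.009677 m²; mean velocity V = Q/A = 0.0007339/0.009677 = 0.07584 m/s.
Reynolds number Re = ρVD/μ = 613.7 · 0.07584 · 0.111 / 0.000211 = 2.448e+04.
Re > 4000 → turbulent. Relative roughness ε/D = 0.00033/0.111 = 0.00297. Swamee-Jain: f = 0.25/(log₁₀[0.00297/3.7 + 5.74/2.448e+04^0.9])² = 0.25/(log₁₀[0.000804 + 0.000644])² = 0.25/(-2.839)² = 0.03101.
Darcy-Weisbach: ΔP = f(L/D)(ρV²/2) = 0.03101·(1045/0.111)·(613.7·0.07584²/2) = 0.03101·9414·1.765 = 515.2 Pa.
Pumping power P = QΔP = 0.0007339·515.2 = 0.37814 W = 0.3781 W.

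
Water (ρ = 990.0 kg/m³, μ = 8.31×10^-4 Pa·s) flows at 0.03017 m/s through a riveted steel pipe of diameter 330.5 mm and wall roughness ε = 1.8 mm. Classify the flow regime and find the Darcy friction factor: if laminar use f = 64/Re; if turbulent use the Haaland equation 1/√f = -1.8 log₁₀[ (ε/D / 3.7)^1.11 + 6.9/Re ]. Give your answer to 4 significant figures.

Re = ρVD/μ = 990·0.03017·0.3305/0.000831 = 1.188e+04.
Re > 4000 → turbulent. ε/D = 0.0018/0.3305 = 0.00545; Haaland: 1/√f = -1.8 log₁₀[0.000718 + 0.000581] = 5.195, so f = 0.03705.

f ≈ 0.03705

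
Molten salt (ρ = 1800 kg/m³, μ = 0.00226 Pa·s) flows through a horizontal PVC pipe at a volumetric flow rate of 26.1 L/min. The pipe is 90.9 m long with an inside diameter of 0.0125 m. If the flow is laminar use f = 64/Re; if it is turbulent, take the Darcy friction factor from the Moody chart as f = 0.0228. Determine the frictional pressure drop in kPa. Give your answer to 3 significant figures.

Q = 26.1 L/min = 26.1/60000 = 0.000435 m³/s.
Cross-sectional area A = πD²/4 = π(0.0125)²/4 = 0.0001227 m²; mean velocity V = Q/A = 0.000435/0.0001227 = 3.545 m/s.
Reynolds number Re = ρVD/μ = 1800 · 3.545 · 0.0125 / 0.00226 = 3.529e+04.
Re > 4000 → turbulent; use the Moody-chart value f = 0.0228.
Darcy-Weisbach: ΔP = f(L/D)(ρV²/2) = 0.0228·(90.9/0.0125)·(1800·3.545²/2) = 0.0228·7272·1.131e+04 = 1.875e+06 Pa.
ΔP = 1.875e+06 Pa = 1870 kPa.

ΔP ≈ 1870 kPa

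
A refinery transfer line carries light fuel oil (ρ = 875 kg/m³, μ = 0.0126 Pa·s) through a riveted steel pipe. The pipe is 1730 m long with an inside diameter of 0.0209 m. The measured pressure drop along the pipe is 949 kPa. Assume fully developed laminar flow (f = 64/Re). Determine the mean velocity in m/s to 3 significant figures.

V ≈ 0.594 m/s

For laminar flow, f = 64/Re with Re = ρVD/μ, so Darcy-Weisbach reduces to ΔP = 32μLV/D². Solving for V: V = ΔP·D²/(32μL) = 9.49e+05·(0.0209)²/(32·0.0126·1730) = 0.5943 m/s.
Check: Re = ρVD/μ = 875·0.5943·0.0209/0.0126 = 862.5 < 2300, so the laminar assumption holds.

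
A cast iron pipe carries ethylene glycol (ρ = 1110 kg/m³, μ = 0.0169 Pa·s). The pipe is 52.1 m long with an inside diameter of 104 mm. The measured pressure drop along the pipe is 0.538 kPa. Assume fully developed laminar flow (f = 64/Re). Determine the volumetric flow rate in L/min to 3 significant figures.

For laminar flow, f = 64/Re with Re = ρVD/μ, so Darcy-Weisbach reduces to ΔP = 32μLV/D². Solving for V: V = ΔP·D²/(32μL) = 538·(0.104)²/(32·0.0169·52.1) = 0.2065 m/s.
Check: Re = ρVD/μ = 1110·0.2065·0.104/0.0169 = 1411 < 2300, so the laminar assumption holds.
Q = V·A = 0.2065·(π/4·0.104²) = 0.001754 m³/s = 105 L/min.

Q ≈ 105 L/min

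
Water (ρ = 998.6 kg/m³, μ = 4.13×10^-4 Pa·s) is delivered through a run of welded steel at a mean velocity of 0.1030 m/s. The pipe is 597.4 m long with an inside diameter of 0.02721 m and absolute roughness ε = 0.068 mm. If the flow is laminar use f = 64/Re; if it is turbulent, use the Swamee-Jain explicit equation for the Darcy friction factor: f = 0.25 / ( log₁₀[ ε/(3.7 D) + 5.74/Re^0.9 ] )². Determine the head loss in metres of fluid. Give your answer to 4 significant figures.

Reynolds number Re = ρVD/μ = 998.6 · 0.103 · 0.02721 / 0.000413 = 6777.
Re > 4000 → turbulent. Relative roughness ε/D = 6.8e-05/0.02721 = 0.0025. Swamee-Jain: f = 0.25/(log₁₀[0.0025/3.7 + 5.74/6777^0.9])² = 0.25/(log₁₀[0.000675 + 0.00205])² = 0.25/(-2.565)² = 0.03799.
Darcy-Weisbach: ΔP = f(L/D)(ρV²/2) = 0.03799·(597.4/0.02721)·(998.6·0.103²/2) = 0.03799·2.196e+04·5.297 = 4419 Pa.
Head loss h_f = ΔP/(ρg) = 4419/(998.6·9.81) = 0.4511 m.

h_f ≈ 0.4511 m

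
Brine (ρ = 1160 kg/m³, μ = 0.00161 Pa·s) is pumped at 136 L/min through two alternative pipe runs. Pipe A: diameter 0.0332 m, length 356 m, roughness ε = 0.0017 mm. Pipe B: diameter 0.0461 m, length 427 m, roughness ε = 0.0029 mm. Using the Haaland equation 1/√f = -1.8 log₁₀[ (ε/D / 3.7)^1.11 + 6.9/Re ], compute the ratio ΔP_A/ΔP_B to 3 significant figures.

ΔP_A/ΔP_B ≈ 4.00

Pipe A: V = Q/A = 0.002267/0.0008657 = 2.618 m/s; Re = 6.263e+04; ε/D = 5.12e-05; Haaland → f = 0.01986; ΔP_A = f(L/D)(ρV²/2) = 8.467e+05 Pa.
Pipe B: V = Q/A = 0.002267/0.001669 = 1.358 m/s; Re = 4.511e+04; ε/D = 6.29e-05; Haaland → f = 0.02136; ΔP_B = f(L/D)(ρV²/2) = 2.116e+05 Pa.
ΔP_A/ΔP_B = 8.467e+05/2.116e+05 = 4.00.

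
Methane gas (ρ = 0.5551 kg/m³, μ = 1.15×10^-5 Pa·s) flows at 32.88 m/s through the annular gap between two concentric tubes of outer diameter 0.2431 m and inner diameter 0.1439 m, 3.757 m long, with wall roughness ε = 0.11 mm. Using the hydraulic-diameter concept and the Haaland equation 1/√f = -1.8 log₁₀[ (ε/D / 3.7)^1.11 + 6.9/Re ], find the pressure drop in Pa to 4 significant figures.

Hydraulic diameter D_h = 4A/P = D_o - D_i = 0.2431 - 0.1439 = 0.0992 m.
Re = ρVD_h/μ = 0.5551·32.88·0.0992/1.15e-05 = 1.574e+05.
ε/D_h = 0.00011/0.0992 = 0.00111; Haaland gives 1/√f = -1.8 log₁₀[0.000123+4.38e-05] = 6.801, so f = 0.02162.
ΔP = f(L/D_h)(ρV²/2) = 0.02162·3.757/0.0992·300.1 = 245.7 Pa.

ΔP ≈ 245.7 Pa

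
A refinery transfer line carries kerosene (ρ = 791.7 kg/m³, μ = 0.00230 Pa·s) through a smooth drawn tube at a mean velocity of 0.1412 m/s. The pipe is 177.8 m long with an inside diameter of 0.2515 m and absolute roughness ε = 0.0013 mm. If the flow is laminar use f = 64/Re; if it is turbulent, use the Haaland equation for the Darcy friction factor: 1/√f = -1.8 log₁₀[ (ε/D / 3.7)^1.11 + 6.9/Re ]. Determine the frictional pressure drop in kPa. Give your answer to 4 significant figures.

ΔP ≈ 0.1632 kPa

Reynolds number Re = ρVD/μ = 791.7 · 0.1412 · 0.2515 / 0.0023 = 1.222e+04.
Re > 4000 → turbulent. Relative roughness ε/D = 1.3e-06/0.2515 = 5.17e-06. Haaland: 1/√f = -1.8 log₁₀[(5.17e-06/3.7)^1.11 + 6.9/1.222e+04] = -1.8 log₁₀[3.17e-07 + 0.000564] = 5.847, so f = 0.02925.
Darcy-Weisbach: ΔP = f(L/D)(ρV²/2) = 0.02925·(177.8/0.2515)·(791.7·0.1412²/2) = 0.02925·707·7.892 = 163.2 Pa.
ΔP = 163.2 Pa = 0.1632 kPa.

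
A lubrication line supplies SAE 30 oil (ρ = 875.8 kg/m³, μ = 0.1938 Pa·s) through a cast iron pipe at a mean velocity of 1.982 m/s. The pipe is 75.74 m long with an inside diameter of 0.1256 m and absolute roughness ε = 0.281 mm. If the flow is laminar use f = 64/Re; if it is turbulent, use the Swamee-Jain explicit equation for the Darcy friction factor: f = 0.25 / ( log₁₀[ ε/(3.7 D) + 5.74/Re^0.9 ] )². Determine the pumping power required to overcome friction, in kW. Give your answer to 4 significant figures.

Reynolds number Re = ρVD/μ = 875.8 · 1.982 · 0.1256 / 0.194 = 1125.
Re < 2300 → laminar flow, so f = 64/Re = 64/1125 = 0.05689 (the turbulent correlation is not needed).
Darcy-Weisbach: ΔP = f(L/D)(ρV²/2) = 0.05689·(75.74/0.1256)·(875.8·1.982²/2) = 0.05689·603·1720 = 5.901e+04 Pa.
Q = V·A = 1.982·0.01239 = 0.02456 m³/s.
Pumping power P = QΔP = 0.02456·5.901e+04 = 1449.2 W = 1.449 kW.

P ≈ 1.449 kW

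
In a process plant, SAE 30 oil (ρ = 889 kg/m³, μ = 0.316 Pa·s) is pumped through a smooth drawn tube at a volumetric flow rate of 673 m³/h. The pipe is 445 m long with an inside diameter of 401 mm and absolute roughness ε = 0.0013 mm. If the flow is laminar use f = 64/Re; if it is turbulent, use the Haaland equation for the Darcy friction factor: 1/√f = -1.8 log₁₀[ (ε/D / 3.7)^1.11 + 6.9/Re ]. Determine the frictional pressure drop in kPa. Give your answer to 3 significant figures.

ΔP ≈ 41.4 kPa

Q = 673 m³/h = 673/3600 = 0.1869 m³/s.
Cross-sectional area A = πD²/4 = π(0.401)²/4 = 0.1263 m²; mean velocity V = Q/A = 0.1869/0.1263 = 1.48 m/s.
Reynolds number Re = ρVD/μ = 889 · 1.48 · 0.401 / 0.316 = 1670.
Re < 2300 → laminar flow, so f = 64/Re = 64/1670 = 0.03833 (the turbulent correlation is not needed).
Darcy-Weisbach: ΔP = f(L/D)(ρV²/2) = 0.03833·(445/0.401)·(889·1.48²/2) = 0.03833·1110·974 = 4.142e+04 Pa.
ΔP = 4.142e+04 Pa = 41.4 kPa.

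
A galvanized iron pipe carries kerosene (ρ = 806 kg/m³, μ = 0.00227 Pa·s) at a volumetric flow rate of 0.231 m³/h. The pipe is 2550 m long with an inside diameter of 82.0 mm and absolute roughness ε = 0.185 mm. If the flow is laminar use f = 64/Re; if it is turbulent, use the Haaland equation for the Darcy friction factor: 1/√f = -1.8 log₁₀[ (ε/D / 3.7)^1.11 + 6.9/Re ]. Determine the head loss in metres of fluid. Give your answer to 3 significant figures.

Q = 0.231 m³/h = 0.231/3600 = 6.417e-05 m³/s.
Cross-sectional area A = πD²/4 = π(0.082)²/4 = 0.005281 m²; mean velocity V = Q/A = 6.417e-05/0.005281 = 0.01215 m/s.
Reynolds number Re = ρVD/μ = 806 · 0.01215 · 0.082 / 0.00227 = 353.8.
Re < 2300 → laminar flow, so f = 64/Re = 64/353.8 = 0.1809 (the turbulent correlation is not needed).
Darcy-Weisbach: ΔP = f(L/D)(ρV²/2) = 0.1809·(2550/0.082)·(806·0.01215²/2) = 0.1809·3.11e+04·0.0595 = 334.7 Pa.
Head loss h_f = ΔP/(ρg) = 334.7/(806·9.81) = 0.0423 m.

h_f ≈ 0.0423 m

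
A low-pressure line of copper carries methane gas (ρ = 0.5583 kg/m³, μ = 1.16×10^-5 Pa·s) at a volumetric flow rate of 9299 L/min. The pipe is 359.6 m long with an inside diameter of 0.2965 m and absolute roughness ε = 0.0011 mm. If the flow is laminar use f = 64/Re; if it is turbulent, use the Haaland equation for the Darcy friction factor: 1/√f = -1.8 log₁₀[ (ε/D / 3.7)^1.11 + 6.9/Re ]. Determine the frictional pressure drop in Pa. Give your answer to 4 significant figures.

ΔP ≈ 39.17 Pa

Q = 9299 L/min = 9299/60000 = 0.155 m³/s.
Cross-sectional area A = πD²/4 = π(0.2965)²/4 = 0.06905 m²; mean velocity V = Q/A = 0.155/0.06905 = 2.245 m/s.
Reynolds number Re = ρVD/μ = 0.5583 · 2.245 · 0.2965 / 1.16e-05 = 3.203e+04.
Re > 4000 → turbulent. Relative roughness ε/D = 1.1e-06/0.2965 = 3.71e-06. Haaland: 1/√f = -1.8 log₁₀[(3.71e-06/3.7)^1.11 + 6.9/3.203e+04] = -1.8 log₁₀[2.19e-07 + 0.000215] = 6.599, so f = 0.02296.
Darcy-Weisbach: ΔP = f(L/D)(ρV²/2) = 0.02296·(359.6/0.2965)·(0.5583·2.245²/2) = 0.02296·1213·1.406 = 39.17 Pa.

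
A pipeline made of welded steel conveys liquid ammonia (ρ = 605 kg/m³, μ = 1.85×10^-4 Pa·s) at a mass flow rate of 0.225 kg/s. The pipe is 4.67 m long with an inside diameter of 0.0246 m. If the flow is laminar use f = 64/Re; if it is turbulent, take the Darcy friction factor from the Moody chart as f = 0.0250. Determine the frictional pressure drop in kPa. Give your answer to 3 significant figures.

A = πD²/4 = π(0.0246)²/4 = 0.0004753 m²; mean velocity V = ṁ/(ρA) = 0.225/(605 · 0.0004753) = 0.7825 m/s.
Reynolds number Re = ρVD/μ = 605 · 0.7825 · 0.0246 / 0.000185 = 6.295e+04.
Re > 4000 → turbulent; use the Moody-chart value f = 0.0250.
Darcy-Weisbach: ΔP = f(L/D)(ρV²/2) = 0.025·(4.67/0.0246)·(605·0.7825²/2) = 0.025·189.8·185.2 = 879 Pa.
ΔP = 879 Pa = 0.879 kPa.

ΔP ≈ 0.879 kPa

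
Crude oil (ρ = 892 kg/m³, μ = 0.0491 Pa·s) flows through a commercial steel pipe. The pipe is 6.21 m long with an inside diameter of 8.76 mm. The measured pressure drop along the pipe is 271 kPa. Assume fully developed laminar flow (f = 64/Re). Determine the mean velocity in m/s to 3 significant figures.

V ≈ 2.13 m/s

For laminar flow, f = 64/Re with Re = ρVD/μ, so Darcy-Weisbach reduces to ΔP = 32μLV/D². Solving for V: V = ΔP·D²/(32μL) = 2.71e+05·(0.00876)²/(32·0.0491·6.21) = 2.131 m/s.
Check: Re = ρVD/μ = 892·2.131·0.00876/0.0491 = 339.2 < 2300, so the laminar assumption holds.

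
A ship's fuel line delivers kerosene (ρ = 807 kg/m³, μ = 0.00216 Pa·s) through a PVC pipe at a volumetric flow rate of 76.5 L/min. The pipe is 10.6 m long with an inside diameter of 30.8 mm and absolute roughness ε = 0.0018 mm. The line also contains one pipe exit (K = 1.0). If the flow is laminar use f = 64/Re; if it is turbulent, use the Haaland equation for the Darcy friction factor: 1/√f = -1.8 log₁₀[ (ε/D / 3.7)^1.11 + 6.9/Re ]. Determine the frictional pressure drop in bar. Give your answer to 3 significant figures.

ΔP ≈ 0.117 bar

Q = 76.5 L/min = 76.5/60000 = 0.001275 m³/s.
Cross-sectional area A = πD²/4 = π(0.0308)²/4 = 0.0007451 m²; mean velocity V = Q/A = 0.001275/0.0007451 = 1.711 m/s.
Reynolds number Re = ρVD/μ = 807 · 1.711 · 0.0308 / 0.00216 = 1.969e+04.
Re > 4000 → turbulent. Relative roughness ε/D = 1.8e-06/0.0308 = 5.84e-05. Haaland: 1/√f = -1.8 log₁₀[(5.84e-05/3.7)^1.11 + 6.9/1.969e+04] = -1.8 log₁₀[4.68e-06 + 0.00035] = 6.209, so f = 0.02594.
Total minor-loss coefficient ΣK = 1·1 = 1.
ΔP = [f·L/D + ΣK]·(ρV²/2) = [0.02594·10.6/0.0308 + 1]·(807·1.711²/2) = [8.926 + 1]·1182 = 1.173e+04 Pa.
ΔP = 1.173e+04 Pa = 0.117 bar.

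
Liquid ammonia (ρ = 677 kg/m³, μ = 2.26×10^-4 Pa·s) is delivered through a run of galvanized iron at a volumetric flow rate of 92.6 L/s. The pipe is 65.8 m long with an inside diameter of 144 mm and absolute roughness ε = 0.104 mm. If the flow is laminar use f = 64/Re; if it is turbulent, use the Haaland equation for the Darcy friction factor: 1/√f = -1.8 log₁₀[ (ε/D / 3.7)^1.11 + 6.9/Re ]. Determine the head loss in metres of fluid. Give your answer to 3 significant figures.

Q = 92.6 L/s = 92.6/1000 = 0.0926 m³/s.
Cross-sectional area A = πD²/4 = π(0.144)²/4 = 0.01629 m²; mean velocity V = Q/A = 0.0926/0.01629 = 5.686 m/s.
Reynolds number Re = ρVD/μ = 677 · 5.686 · 0.144 / 0.000226 = 2.453e+06.
Re > 4000 → turbulent. Relative roughness ε/D = 0.000104/0.144 = 0.000722. Haaland: 1/√f = -1.8 log₁₀[(0.000722/3.7)^1.11 + 6.9/2.453e+06] = -1.8 log₁₀[7.63e-05 + 2.81e-06] = 7.383, so f = 0.01834.
Darcy-Weisbach: ΔP = f(L/D)(ρV²/2) = 0.01834·(65.8/0.144)·(677·5.686²/2) = 0.01834·456.9·1.094e+04 = 9.173e+04 Pa.
Head loss h_f = ΔP/(ρg) = 9.173e+04/(677·9.81) = 13.8 m.

h_f ≈ 13.8 m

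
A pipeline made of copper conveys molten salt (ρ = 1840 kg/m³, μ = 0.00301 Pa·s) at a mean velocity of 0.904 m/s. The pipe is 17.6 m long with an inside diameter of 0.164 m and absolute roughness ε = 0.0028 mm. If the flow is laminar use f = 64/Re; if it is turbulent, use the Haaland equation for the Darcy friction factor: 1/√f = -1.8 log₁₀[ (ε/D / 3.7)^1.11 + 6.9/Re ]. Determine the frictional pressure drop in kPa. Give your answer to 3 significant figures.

Reynolds number Re = ρVD/μ = 1840 · 0.904 · 0.164 / 0.00301 = 9.063e+04.
Re > 4000 → turbulent. Relative roughness ε/D = 2.8e-06/0.164 = 1.71e-05. Haaland: 1/√f = -1.8 log₁₀[(1.71e-05/3.7)^1.11 + 6.9/9.063e+04] = -1.8 log₁₀[1.19e-06 + 7.61e-05] = 7.401, so f = 0.01826.
Darcy-Weisbach: ΔP = f(L/D)(ρV²/2) = 0.01826·(17.6/0.164)·(1840·0.904²/2) = 0.01826·107.3·751.8 = 1473 Pa.
ΔP = 1473 Pa = 1.47 kPa.

ΔP ≈ 1.47 kPa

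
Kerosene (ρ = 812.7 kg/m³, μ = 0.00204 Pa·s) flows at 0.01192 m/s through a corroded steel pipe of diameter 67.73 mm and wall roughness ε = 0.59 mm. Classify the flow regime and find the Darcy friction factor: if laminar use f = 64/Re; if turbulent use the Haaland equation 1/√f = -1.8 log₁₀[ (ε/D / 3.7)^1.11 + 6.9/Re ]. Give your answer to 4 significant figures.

Re = ρVD/μ = 812.7·0.01192·0.06773/0.00204 = 321.6.
Re < 2300 → laminar, so f = 64/Re = 0.199 (roughness is irrelevant in laminar flow).

f ≈ 0.1990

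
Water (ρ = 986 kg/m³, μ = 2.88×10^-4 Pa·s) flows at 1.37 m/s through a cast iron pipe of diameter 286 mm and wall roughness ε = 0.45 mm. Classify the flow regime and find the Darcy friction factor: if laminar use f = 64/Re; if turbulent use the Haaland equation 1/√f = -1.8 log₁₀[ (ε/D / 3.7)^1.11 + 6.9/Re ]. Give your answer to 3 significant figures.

f ≈ 0.0222

Re = ρVD/μ = 986·1.37·0.286/0.000288 = 1.341e+06.
Re > 4000 → turbulent. ε/D = 0.00045/0.286 = 0.00157; Haaland: 1/√f = -1.8 log₁₀[0.000181 + 5.14e-06] = 6.714, so f = 0.02218.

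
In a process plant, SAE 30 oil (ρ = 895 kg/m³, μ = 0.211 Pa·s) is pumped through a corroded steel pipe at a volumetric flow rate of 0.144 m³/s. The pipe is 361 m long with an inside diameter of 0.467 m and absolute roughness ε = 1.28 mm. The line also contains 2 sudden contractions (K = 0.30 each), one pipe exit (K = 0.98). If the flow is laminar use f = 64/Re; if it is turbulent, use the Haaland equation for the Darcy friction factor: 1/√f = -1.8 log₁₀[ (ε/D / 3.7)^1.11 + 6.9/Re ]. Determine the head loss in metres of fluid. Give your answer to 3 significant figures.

h_f ≈ 1.13 m

Cross-sectional area A = πD²/4 = π(0.467)²/4 = 0.1713 m²; mean velocity V = Q/A = 0.144/0.1713 = 0.8407 m/s.
Reynolds number Re = ρVD/μ = 895 · 0.8407 · 0.467 / 0.211 = 1665.
Re < 2300 → laminar flow, so f = 64/Re = 64/1665 = 0.03843 (the turbulent correlation is not needed).
Total minor-loss coefficient ΣK = 2·0.3 + 1·0.98 = 1.58.
ΔP = [f·L/D + ΣK]·(ρV²/2) = [0.03843·361/0.467 + 1.58]·(895·0.8407²/2) = [29.71 + 1.58]·316.3 = 9896 Pa.
Head loss h_f = ΔP/(ρg) = 9896/(895·9.81) = 1.13 m.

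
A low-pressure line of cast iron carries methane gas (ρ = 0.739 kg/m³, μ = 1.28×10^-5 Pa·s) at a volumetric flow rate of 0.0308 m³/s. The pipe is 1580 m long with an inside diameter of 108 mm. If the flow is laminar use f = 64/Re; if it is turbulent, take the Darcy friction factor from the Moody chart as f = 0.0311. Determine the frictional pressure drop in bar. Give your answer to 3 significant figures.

ΔP ≈ 0.0190 bar

Cross-sectional area A = πD²/4 = π(0.108)²/4 = 0.009161 m²; mean velocity V = Q/A = 0.0308/0.009161 = 3.362 m/s.
Reynolds number Re = ρVD/μ = 0.739 · 3.362 · 0.108 / 1.28e-05 = 2.096e+04.
Re > 4000 → turbulent; use the Moody-chart value f = 0.0311.
Darcy-Weisbach: ΔP = f(L/D)(ρV²/2) = 0.0311·(1580/0.108)·(0.739·3.362²/2) = 0.0311·1.463e+04·4.177 = 1900 Pa.
ΔP = 1900 Pa = 0.0190 bar.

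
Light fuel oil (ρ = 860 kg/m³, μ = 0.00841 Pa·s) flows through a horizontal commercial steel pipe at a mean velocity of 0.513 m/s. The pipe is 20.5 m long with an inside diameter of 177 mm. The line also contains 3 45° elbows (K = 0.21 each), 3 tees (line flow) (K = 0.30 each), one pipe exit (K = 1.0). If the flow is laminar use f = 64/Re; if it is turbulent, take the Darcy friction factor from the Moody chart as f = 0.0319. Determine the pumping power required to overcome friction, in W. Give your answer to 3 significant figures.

Reynolds number Re = ρVD/μ = 860 · 0.513 · 0.177 / 0.00841 = 9285.
Re > 4000 → turbulent; use the Moody-chart value f = 0.0319.
Total minor-loss coefficient ΣK = 3·0.21 + 3·0.3 + 1·1 = 2.53.
ΔP = [f·L/D + ΣK]·(ρV²/2) = [0.0319·20.5/0.177 + 2.53]·(860·0.513²/2) = [3.695 + 2.53]·113.2 = 704.4 Pa.
Q = V·A = 0.513·0.02461 = 0.01262 m³/s.
Pumping power P = QΔP = 0.01262·704.4 = 8.891 W = 8.89 W.

P ≈ 8.89 W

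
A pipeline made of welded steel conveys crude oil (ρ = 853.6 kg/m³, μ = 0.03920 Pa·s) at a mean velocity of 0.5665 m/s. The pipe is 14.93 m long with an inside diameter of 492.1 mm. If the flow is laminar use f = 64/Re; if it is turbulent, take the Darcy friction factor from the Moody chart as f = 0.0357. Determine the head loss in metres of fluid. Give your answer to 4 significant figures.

Reynolds number Re = ρVD/μ = 853.6 · 0.5665 · 0.4921 / 0.0392 = 6070.
Re > 4000 → turbulent; use the Moody-chart value f = 0.0357.
Darcy-Weisbach: ΔP = f(L/D)(ρV²/2) = 0.0357·(14.93/0.4921)·(853.6·0.5665²/2) = 0.0357·30.34·137 = 148.4 Pa.
Head loss h_f = ΔP/(ρg) = 148.4/(853.6·9.81) = 0.01772 m.

h_f ≈ 0.01772 m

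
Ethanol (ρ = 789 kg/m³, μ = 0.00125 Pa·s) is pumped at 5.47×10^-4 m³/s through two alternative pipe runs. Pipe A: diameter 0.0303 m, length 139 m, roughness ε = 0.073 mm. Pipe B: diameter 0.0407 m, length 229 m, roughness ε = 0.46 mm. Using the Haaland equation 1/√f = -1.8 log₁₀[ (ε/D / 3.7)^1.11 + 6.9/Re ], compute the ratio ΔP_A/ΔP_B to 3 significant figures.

Pipe A: V = Q/A = 0.000547/0.0007211 = 0.7586 m/s; Re = 1.451e+04; ε/D = 0.00241; Haaland → f = 0.03179; ΔP_A = f(L/D)(ρV²/2) = 3.311e+04 Pa.
Pipe B: V = Q/A = 0.000547/0.001301 = 0.4204 m/s; Re = 1.08e+04; ε/D = 0.0113; Haaland → f = 0.04405; ΔP_B = f(L/D)(ρV²/2) = 1.728e+04 Pa.
ΔP_A/ΔP_B = 3.311e+04/1.728e+04 = 1.92.

ΔP_A/ΔP_B ≈ 1.92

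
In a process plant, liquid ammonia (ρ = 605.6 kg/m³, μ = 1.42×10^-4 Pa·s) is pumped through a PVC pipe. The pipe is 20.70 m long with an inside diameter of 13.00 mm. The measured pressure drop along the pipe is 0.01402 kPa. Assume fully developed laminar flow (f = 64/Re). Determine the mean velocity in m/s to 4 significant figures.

For laminar flow, f = 64/Re with Re = ρVD/μ, so Darcy-Weisbach reduces to ΔP = 32μLV/D². Solving for V: V = ΔP·D²/(32μL) = 14.02·(0.013)²/(32·0.000142·20.7) = 0.02519 m/s.
Check: Re = ρVD/μ = 605.6·0.02519·0.013/0.000142 = 1397 < 2300, so the laminar assumption holds.

V ≈ 0.02519 m/s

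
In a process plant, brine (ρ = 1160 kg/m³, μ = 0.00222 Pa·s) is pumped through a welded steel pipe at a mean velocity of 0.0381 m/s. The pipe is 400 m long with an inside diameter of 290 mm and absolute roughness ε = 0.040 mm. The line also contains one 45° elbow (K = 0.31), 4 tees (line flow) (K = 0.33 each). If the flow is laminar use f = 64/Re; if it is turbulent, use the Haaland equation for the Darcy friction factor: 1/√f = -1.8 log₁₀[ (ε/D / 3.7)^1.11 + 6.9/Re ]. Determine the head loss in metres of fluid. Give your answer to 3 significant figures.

Reynolds number Re = ρVD/μ = 1160 · 0.0381 · 0.29 / 0.00222 = 5773.
Re > 4000 → turbulent. Relative roughness ε/D = 4e-05/0.29 = 0.000138. Haaland: 1/√f = -1.8 log₁₀[(0.000138/3.7)^1.11 + 6.9/5773] = -1.8 log₁₀[1.21e-05 + 0.0012] = 5.253, so f = 0.03624.
Total minor-loss coefficient ΣK = 1·0.31 + 4·0.33 = 1.63.
ΔP = [f·L/D + ΣK]·(ρV²/2) = [0.03624·400/0.29 + 1.63]·(1160·0.0381²/2) = [49.99 + 1.63]·0.8419 = 43.46 Pa.
Head loss h_f = ΔP/(ρg) = 43.46/(1160·9.81) = 0.00382 m.

h_f ≈ 0.00382 m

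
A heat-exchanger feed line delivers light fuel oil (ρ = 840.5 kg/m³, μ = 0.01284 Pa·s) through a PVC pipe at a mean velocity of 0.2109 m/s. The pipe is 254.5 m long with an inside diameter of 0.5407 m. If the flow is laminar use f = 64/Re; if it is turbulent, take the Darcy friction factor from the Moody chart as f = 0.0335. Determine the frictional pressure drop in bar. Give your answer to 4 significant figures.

Reynolds number Re = ρVD/μ = 840.5 · 0.2109 · 0.5407 / 0.0128 = 7465.
Re > 4000 → turbulent; use the Moody-chart value f = 0.0335.
Darcy-Weisbach: ΔP = f(L/D)(ρV²/2) = 0.0335·(254.5/0.5407)·(840.5·0.2109²/2) = 0.0335·470.7·18.69 = 294.7 Pa.
ΔP = 294.7 Pa = 0.002947 bar.

ΔP ≈ 0.002947 bar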